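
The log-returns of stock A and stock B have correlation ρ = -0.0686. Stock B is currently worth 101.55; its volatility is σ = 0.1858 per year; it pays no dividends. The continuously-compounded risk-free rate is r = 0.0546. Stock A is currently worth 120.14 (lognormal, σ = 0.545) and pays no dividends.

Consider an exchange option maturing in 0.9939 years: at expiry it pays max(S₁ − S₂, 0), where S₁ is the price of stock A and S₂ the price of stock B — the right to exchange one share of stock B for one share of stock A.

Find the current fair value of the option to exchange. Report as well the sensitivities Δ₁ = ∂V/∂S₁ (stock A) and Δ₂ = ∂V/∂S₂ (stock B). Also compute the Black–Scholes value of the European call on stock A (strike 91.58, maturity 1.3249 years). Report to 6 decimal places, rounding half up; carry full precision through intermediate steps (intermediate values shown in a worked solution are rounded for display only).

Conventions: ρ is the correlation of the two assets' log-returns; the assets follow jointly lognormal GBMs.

exchange price = 35.851667
Δ1 = 0.718999
Δ2 = -0.497576
price(stock A call K=91.58) = 46.293831

σ_eff = √(σ₁² + σ₂² − 2ρσ₁σ₂) = √(0.545² + 0.1858² − 2·-0.0686·0.545·0.1858) = 0.587741
d₁ = (ln(S₁/S₂) + (q₂ − q₁ + σ_eff²/2)T) / (σ_eff√T) = (ln(120.14/101.55) + (0.0 − 0.0 + 0.172720)·0.9939) / 0.585946 = 0.579870
d₂ = d₁ − σ_eff√T = 0.579870 − 0.585946 = -0.006075
N(d₁) = 0.718999,  N(d₂) = 0.497576
V = S₁·e^{−q₁T}·N(d₁) − S₂·e^{−q₂T}·N(d₂) = 86.380543 − 50.528876 = 35.851667
Δ₁ = e^{−q₁T}·N(d₁) = 0.718999;  Δ₂ = −e^{−q₂T}·N(d₂) = -0.497576
[vanilla: stock A call K=91.58]
σ√T = 0.545·√1.3249 = 0.627318
d₁ = (ln(S/K) + (r+σ²/2)T) / (σ√T) = (ln(120.14/91.58) + (0.0546+0.545²/2)·1.3249) / 0.627318 = (0.271445 + 0.269104) / 0.627318 = 0.861681
d₂ = d₁ − σ√T = 0.861681 − 0.627318 = 0.234363
e^{−rT} = 0.930215
N(d₁) = 0.805569,  N(d₂) = 0.592648
price = S·N(d₁) − K·e^{−rT}·N(d₂) = 96.781005 − 50.487174 = 46.293831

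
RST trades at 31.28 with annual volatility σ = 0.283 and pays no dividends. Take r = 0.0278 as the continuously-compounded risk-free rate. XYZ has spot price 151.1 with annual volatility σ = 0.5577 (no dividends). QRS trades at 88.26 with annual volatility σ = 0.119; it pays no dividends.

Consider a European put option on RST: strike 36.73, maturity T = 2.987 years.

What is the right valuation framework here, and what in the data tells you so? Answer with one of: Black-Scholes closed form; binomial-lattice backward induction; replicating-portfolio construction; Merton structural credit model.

Key observation: everything needed for the exact continuous-time valuation of the European put on RST (strike 36.73) is given, and no feature rules the closed form out.

framework: Black-Scholes closed form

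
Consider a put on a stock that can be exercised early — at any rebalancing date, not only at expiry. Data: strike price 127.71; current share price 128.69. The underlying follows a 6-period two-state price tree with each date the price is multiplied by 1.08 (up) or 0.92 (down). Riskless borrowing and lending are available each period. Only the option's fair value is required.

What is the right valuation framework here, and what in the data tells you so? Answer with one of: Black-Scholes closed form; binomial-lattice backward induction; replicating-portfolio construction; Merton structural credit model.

framework: binomial-lattice backward induction

Key observation: the put (strike 127.71 on spot 128.69) is American-style on a 6-step discrete price model, so the early-exercise decision at every node requires stepwise backward valuation — a closed form cannot price the exercise right.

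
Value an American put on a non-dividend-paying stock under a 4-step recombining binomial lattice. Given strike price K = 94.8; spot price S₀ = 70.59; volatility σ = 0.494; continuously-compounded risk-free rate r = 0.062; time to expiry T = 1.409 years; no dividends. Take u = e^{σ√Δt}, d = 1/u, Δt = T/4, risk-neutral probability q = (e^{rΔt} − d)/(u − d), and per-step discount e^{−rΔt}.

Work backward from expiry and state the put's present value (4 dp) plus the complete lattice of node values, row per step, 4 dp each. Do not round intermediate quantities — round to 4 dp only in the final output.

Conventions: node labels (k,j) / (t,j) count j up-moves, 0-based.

Δt=0.35225, u=1.34070, d=0.74588, q=0.46434, disc=e^(-rΔt)=0.97840
k=4 terminal: V=max(K-S,0) → 72.9518 55.5283 24.2100 0.0000 0.0000
k=3: j=0 S=29.2919 intr=65.5081 cont=63.4601 V=65.5081[EX]; j=1 S=52.6516 intr=42.1484 cont=40.1005 V=42.1484[EX]; j=2 S=94.6400 intr=0.1600 cont=12.6881 V=12.6881[hold]; j=3 S=170.1134 intr=0.0000 cont=0.0000 V=0.0000[hold]
k=2: j=0 S=39.2717 intr=55.5283 cont=53.4804 V=55.5283[EX]; j=1 S=70.5900 intr=24.2100 cont=27.8537 V=27.8537[hold]; j=2 S=126.8840 intr=0.0000 cont=6.6497 V=6.6497[hold]
k=1: j=0 S=52.6516 intr=42.1484 cont=41.7559 V=42.1484[EX]; j=1 S=94.6400 intr=0.1600 cont=17.6188 V=17.6188[hold]
k=0: j=0 S=70.5900 intr=24.2100 cont=30.0938 V=30.0938[hold]

price = 30.0938
tree:
30.0938
42.1484 17.6188
55.5283 27.8537 6.6497
65.5081 42.1484 12.6881 0.0000
72.9518 55.5283 24.2100 0.0000 0.0000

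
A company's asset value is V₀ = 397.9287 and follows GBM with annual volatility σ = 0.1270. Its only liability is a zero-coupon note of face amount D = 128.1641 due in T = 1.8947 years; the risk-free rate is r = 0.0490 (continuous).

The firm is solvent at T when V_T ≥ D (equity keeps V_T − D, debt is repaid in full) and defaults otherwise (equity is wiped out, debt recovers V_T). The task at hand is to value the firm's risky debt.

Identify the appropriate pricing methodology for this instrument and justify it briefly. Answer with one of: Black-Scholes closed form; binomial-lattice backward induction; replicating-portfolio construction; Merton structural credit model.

Key observation: the data describe a firm's assets (V₀ = 397.9287, GBM) and a single zero-coupon debt of face 128.1641, so credit quantities follow from equity-as-call in the structural model.

framework: Merton structural credit model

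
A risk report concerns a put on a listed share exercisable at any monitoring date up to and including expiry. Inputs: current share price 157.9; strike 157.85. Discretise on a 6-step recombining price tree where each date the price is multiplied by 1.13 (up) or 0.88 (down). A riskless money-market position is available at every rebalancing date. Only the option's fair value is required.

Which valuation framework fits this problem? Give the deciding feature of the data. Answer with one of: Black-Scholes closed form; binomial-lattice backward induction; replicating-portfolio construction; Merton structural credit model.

Key observation: the exercise right at every one of the 6 steps is what matters: each node needs max(157.85 − S, continuation), which only the stepwise tree valuation starting from spot 157.9 delivers.

framework: binomial-lattice backward induction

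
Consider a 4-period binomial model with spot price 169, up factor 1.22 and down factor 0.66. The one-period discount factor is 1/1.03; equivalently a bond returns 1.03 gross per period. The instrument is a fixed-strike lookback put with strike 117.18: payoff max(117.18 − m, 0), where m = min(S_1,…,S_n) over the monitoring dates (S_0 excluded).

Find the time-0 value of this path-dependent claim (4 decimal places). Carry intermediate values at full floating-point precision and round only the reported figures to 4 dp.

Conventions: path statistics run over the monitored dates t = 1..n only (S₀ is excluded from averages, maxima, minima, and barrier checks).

price = 12.4562

No-arbitrage gives p* = (R−d)/(u−d) = 0.6607: enumerate every path, weight its payoff by its p*-probability, and discount by R^4.
Enumerate all 2^4 = 16 price paths (U = up ×1.22, D = down ×0.66); each path with k up-moves has probability p*^k·(1−p*)^(4−k).
DDDD: m=32.0673, payoff=85.1127, prob=0.013251
UDDD: m=59.2759, payoff=57.9041, prob=0.025805
DUDD: m=59.2759, payoff=57.9041, prob=0.025805
UUDD: m=109.5706, payoff=7.6094, prob=0.050253
DDUD: m=59.2759, payoff=57.9041, prob=0.025805
UDUD: m=109.5706, payoff=7.6094, prob=0.050253
DUUD: m=109.5706, payoff=7.6094, prob=0.050253
UUUD: m=202.5397, payoff=0.0000, prob=0.097860
DDDU: m=48.5868, payoff=68.5932, prob=0.025805
UDDU: m=89.8120, payoff=27.3680, prob=0.050253
DUDU: m=89.8120, payoff=27.3680, prob=0.050253
UUDU: m=166.0161, payoff=0.0000, prob=0.097860
DDUU: m=73.6164, payoff=43.5636, prob=0.050253
UDUU: m=136.0788, payoff=0.0000, prob=0.097860
DUUU: m=111.5400, payoff=5.6400, prob=0.097860
UUUU: m=206.1800, payoff=0.0000, prob=0.190570
Price = Σ prob·payoff / R^4 = 14.019560 / 1.125509 = 12.4562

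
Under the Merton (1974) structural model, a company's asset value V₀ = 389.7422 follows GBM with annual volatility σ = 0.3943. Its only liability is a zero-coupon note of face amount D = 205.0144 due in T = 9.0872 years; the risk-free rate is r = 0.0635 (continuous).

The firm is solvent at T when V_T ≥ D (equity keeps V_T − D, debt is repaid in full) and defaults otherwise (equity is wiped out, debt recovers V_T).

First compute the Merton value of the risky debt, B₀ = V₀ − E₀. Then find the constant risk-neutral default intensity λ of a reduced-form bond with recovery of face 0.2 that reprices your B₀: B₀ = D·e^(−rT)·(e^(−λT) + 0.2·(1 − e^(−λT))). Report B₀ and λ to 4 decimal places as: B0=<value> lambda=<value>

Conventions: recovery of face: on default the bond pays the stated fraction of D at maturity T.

B0=97.2861 lambda=0.0237

Work the structural quantities from V₀ = 389.7422 against face 205.0144:
d₁ = [ln(V₀/D) + (r + σ²/2)T] / (σ√T)
   = [ln(389.7422/205.0144) + (0.0635 + 0.5·0.3943²)·9.0872] / (0.3943·√9.0872)
   = [0.642405 + 1.283442] / 1.188617 = 1.620243
d₂ = d₁ − σ√T = 1.620243 − 1.188617 = 0.431626
N(d₁) = 0.947410,  N(d₂) = 0.666993,  e^(−rT) = 0.561560
E₀ = V₀·N(d₁) − D·e^(−rT)·N(d₂)
   = 389.7422·0.947410 − 205.0144·0.561560·0.666993 = 292.456132
B₀ = V₀ − E₀ = 389.7422 − 292.456132 = 97.286068
e^(−λT) = (B₀·e^(rT)/D − 0.2)/(1 − 0.2) = (97.2861·1.780755/205.0144 − 0.2)/0.8 = 0.80628354
λ = −ln(0.80628354)/9.0872 = 0.023695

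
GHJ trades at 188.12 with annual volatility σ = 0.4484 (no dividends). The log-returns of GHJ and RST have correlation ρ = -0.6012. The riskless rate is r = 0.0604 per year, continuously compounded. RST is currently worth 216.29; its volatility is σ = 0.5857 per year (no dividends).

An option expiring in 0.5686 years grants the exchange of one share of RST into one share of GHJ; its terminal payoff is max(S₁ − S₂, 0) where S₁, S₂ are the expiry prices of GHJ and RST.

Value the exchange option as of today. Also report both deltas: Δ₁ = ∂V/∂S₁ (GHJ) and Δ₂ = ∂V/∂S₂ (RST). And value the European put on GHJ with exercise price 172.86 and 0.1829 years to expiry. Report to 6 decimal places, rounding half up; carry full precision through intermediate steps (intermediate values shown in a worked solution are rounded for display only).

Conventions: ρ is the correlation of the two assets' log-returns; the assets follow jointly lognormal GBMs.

exchange price = 42.243825
Δ1 = 0.559641
Δ2 = -0.291441
price(GHJ put K=172.86) = 6.799556

σ_eff = √(σ₁² + σ₂² − 2ρσ₁σ₂) = √(0.4484² + 0.5857² − 2·-0.6012·0.4484·0.5857) = 0.927303
d₁ = (ln(S₁/S₂) + (q₂ − q₁ + σ_eff²/2)T) / (σ_eff√T) = (ln(188.12/216.29) + (0.0 − 0.0 + 0.429945)·0.5686) / 0.699238 = 0.150059
d₂ = d₁ − σ_eff√T = 0.150059 − 0.699238 = -0.549179
N(d₁) = 0.559641,  N(d₂) = 0.291441
V = S₁·e^{−q₁T}·N(d₁) − S₂·e^{−q₂T}·N(d₂) = 105.279653 − 63.035827 = 42.243825
Δ₁ = e^{−q₁T}·N(d₁) = 0.559641;  Δ₂ = −e^{−q₂T}·N(d₂) = -0.291441
[vanilla: GHJ put K=172.86]
σ√T = 0.4484·√0.1829 = 0.191766
d₁ = (ln(S/K) + (r+σ²/2)T) / (σ√T) = (ln(188.12/172.86) + (0.0604+0.4484²/2)·0.1829) / 0.191766 = (0.084598 + 0.029434) / 0.191766 = 0.594642
d₂ = d₁ − σ√T = 0.594642 − 0.191766 = 0.402876
e^{−rT} = 0.989014
N(−d₁) = 0.276041,  N(−d₂) = 0.343520
price = K·e^{−rT}·N(−d₂) − S·N(−d₁) = 58.728454 − 51.928898 = 6.799556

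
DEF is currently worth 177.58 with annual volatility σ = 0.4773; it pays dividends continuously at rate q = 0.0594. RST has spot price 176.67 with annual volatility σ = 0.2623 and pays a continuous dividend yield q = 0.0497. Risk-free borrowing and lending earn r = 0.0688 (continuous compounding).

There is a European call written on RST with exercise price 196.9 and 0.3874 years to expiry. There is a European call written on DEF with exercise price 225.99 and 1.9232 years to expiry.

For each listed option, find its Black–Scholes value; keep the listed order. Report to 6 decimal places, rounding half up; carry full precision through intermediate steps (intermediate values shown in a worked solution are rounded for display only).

[RST call K=196.9]
σ√T = 0.2623·√0.3874 = 0.163259
d₁ = (ln(S/K) + (r−q+σ²/2)T) / (σ√T) = (ln(176.67/196.9) + (0.0688−0.0497+0.2623²/2)·0.3874) / 0.163259 = (-0.108412 + 0.020726) / 0.163259 = -0.537098
d₂ = d₁ − σ√T = -0.537098 − 0.163259 = -0.700357
e^{−rT} = 0.973699
e^{−qT} = 0.980930
N(d₁) = 0.295600,  N(d₂) = 0.241852
price = S·e^{−qT}·N(d₁) − K·e^{−rT}·N(d₂) = 51.227771 − 46.368210 = 4.859561
[DEF call K=225.99]
σ√T = 0.4773·√1.9232 = 0.661917
d₁ = (ln(S/K) + (r−q+σ²/2)T) / (σ√T) = (ln(177.58/225.99) + (0.0688−0.0594+0.4773²/2)·1.9232) / 0.661917 = (-0.241070 + 0.237145) / 0.661917 = -0.005929
d₂ = d₁ − σ√T = -0.005929 − 0.661917 = -0.667846
e^{−rT} = 0.876064
e^{−qT} = 0.892046
N(d₁) = 0.497635,  N(d₂) = 0.252116
price = S·e^{−qT}·N(d₁) − K·e^{−rT}·N(d₂) = 78.830058 − 49.914354 = 28.915705

price(RST call K=196.9) = 4.859561
price(DEF call K=225.99) = 28.915705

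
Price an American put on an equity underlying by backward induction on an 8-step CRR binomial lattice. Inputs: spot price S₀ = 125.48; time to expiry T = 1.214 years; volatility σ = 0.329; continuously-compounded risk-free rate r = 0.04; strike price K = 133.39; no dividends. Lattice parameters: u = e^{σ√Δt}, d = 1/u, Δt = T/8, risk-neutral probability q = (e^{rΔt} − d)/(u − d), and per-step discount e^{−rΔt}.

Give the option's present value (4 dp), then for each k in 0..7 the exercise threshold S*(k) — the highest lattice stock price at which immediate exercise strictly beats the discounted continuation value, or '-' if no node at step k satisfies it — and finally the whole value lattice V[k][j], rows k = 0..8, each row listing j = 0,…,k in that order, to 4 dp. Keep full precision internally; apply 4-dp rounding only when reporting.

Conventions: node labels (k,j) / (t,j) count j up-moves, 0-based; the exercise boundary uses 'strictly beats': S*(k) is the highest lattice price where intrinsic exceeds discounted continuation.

price = 20.1732
boundary = - - - 85.4268 75.1508 85.4268 97.1078 110.3861
tree:
20.1732
27.8084 12.5298
37.1570 18.4882 6.5252
47.9632 26.4457 10.4907 2.5064
58.2392 36.4336 16.4476 4.4624 0.5154
67.2790 47.9632 24.9655 7.8455 1.0201 0.0000
75.2315 58.2392 36.2822 13.5754 2.0191 0.0000 0.0000
82.2273 67.2790 47.9632 23.0039 3.9964 0.0000 0.0000 0.0000
88.3816 75.2315 58.2392 36.2822 7.9100 0.0000 0.0000 0.0000 0.0000

params: Δt=0.15175 u=1.13674 d=0.87971 q=0.49169 e^(-rΔt)=0.99395
t_8 payoffs: 88.3816 75.2315 58.2392 36.2822 7.9100 0.0000 0.0000 0.0000 0.0000
t_7: node(7,0) S=51.1627 payoff=82.2273 vs cont=81.4201 → 82.2273 [stop]  node(7,1) S=66.1110 payoff=67.2790 vs cont=66.4718 → 67.2790 [stop]  node(7,2) S=85.4268 payoff=47.9632 vs cont=47.1560 → 47.9632 [stop]  node(7,3) S=110.3861 payoff=23.0039 vs cont=22.1967 → 23.0039 [stop]  node(7,4) S=142.6378 payoff=0.0000 vs cont=3.9964 → 3.9964 [wait]  node(7,5) S=184.3126 payoff=0.0000 vs cont=0.0000 → 0.0000 [wait]  node(7,6) S=238.1636 payoff=0.0000 vs cont=0.0000 → 0.0000 [wait]  node(7,7) S=307.7483 payoff=0.0000 vs cont=0.0000 → 0.0000 [wait]  ⇒ S*(7)=110.3861
t_6: node(6,0) S=58.1585 payoff=75.2315 vs cont=74.4242 → 75.2315 [stop]  node(6,1) S=75.1508 payoff=58.2392 vs cont=57.4319 → 58.2392 [stop]  node(6,2) S=97.1078 payoff=36.2822 vs cont=35.4750 → 36.2822 [stop]  node(6,3) S=125.4800 payoff=7.9100 vs cont=13.5754 → 13.5754 [wait]  node(6,4) S=162.1418 payoff=0.0000 vs cont=2.0191 → 2.0191 [wait]  node(6,5) S=209.5150 payoff=0.0000 vs cont=0.0000 → 0.0000 [wait]  node(6,6) S=270.7295 payoff=0.0000 vs cont=0.0000 → 0.0000 [wait]  ⇒ S*(6)=97.1078
t_5: node(5,0) S=66.1110 payoff=67.2790 vs cont=66.4718 → 67.2790 [stop]  node(5,1) S=85.4268 payoff=47.9632 vs cont=47.1560 → 47.9632 [stop]  node(5,2) S=110.3861 payoff=23.0039 vs cont=24.9655 → 24.9655 [wait]  node(5,3) S=142.6378 payoff=0.0000 vs cont=7.8455 → 7.8455 [wait]  node(5,4) S=184.3126 payoff=0.0000 vs cont=1.0201 → 1.0201 [wait]  node(5,5) S=238.1636 payoff=0.0000 vs cont=0.0000 → 0.0000 [wait]  ⇒ S*(5)=85.4268
t_4: node(4,0) S=75.1508 payoff=58.2392 vs cont=57.4319 → 58.2392 [stop]  node(4,1) S=97.1078 payoff=36.2822 vs cont=36.4336 → 36.4336 [wait]  node(4,2) S=125.4800 payoff=7.9100 vs cont=16.4476 → 16.4476 [wait]  node(4,3) S=162.1418 payoff=0.0000 vs cont=4.4624 → 4.4624 [wait]  node(4,4) S=209.5150 payoff=0.0000 vs cont=0.5154 → 0.5154 [wait]  ⇒ S*(4)=75.1508
t_3: node(3,0) S=85.4268 payoff=47.9632 vs cont=47.2300 → 47.9632 [stop]  node(3,1) S=110.3861 payoff=23.0039 vs cont=26.4457 → 26.4457 [wait]  node(3,2) S=142.6378 payoff=0.0000 vs cont=10.4907 → 10.4907 [wait]  node(3,3) S=184.3126 payoff=0.0000 vs cont=2.5064 → 2.5064 [wait]  ⇒ S*(3)=85.4268
t_2: node(2,0) S=97.1078 payoff=36.2822 vs cont=37.1570 → 37.1570 [wait]  node(2,1) S=125.4800 payoff=7.9100 vs cont=18.4882 → 18.4882 [wait]  node(2,2) S=162.1418 payoff=0.0000 vs cont=6.5252 → 6.5252 [wait]  ⇒ S*(2)=-
t_1: node(1,0) S=110.3861 payoff=23.0039 vs cont=27.8084 → 27.8084 [wait]  node(1,1) S=142.6378 payoff=0.0000 vs cont=12.5298 → 12.5298 [wait]  ⇒ S*(1)=-
t_0: node(0,0) S=125.4800 payoff=7.9100 vs cont=20.1732 → 20.1732 [wait]  ⇒ S*(0)=-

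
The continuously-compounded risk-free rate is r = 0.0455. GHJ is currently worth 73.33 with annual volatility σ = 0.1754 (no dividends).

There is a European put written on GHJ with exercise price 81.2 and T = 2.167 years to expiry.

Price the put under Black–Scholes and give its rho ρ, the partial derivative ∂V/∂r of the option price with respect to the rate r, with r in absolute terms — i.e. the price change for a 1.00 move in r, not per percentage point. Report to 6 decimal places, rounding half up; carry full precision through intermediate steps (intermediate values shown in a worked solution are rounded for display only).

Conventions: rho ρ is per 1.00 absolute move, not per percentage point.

price = 7.668793
ρ = -88.725332

σ√T = 0.1754·√2.167 = 0.258202
d₁ = (ln(S/K) + (r+σ²/2)T) / (σ√T) = (ln(73.33/81.2) + (0.0455+0.1754²/2)·2.167) / 0.258202 = (-0.101945 + 0.131933) / 0.258202 = 0.116138
d₂ = d₁ − σ√T = 0.116138 − 0.258202 = -0.142063
e^{−rT} = 0.906106
N(−d₁) = 0.453771,  N(−d₂) = 0.556485
Put price V = K·e^{−rT}·N(−d₂) − S·N(−d₁) = 40.943854 − 33.275061 = 7.668793
ρ = −K·T·e^{−rT}·N(−d₂) = -88.725332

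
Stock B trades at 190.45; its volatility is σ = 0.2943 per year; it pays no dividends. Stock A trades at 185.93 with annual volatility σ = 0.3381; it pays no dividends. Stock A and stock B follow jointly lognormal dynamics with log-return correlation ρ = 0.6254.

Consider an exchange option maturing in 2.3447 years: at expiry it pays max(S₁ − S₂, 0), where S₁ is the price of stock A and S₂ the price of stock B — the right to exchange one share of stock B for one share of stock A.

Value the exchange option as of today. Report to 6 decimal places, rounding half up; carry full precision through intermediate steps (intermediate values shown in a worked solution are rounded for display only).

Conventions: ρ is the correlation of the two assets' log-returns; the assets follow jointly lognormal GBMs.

exchange price = 29.343651

σ_eff = √(σ₁² + σ₂² − 2ρσ₁σ₂) = √(0.3381² + 0.2943² − 2·0.6254·0.3381·0.2943) = 0.276525
d₁ = (ln(S₁/S₂) + (q₂ − q₁ + σ_eff²/2)T) / (σ_eff√T) = (ln(185.93/190.45) + (0.0 − 0.0 + 0.038233)·2.3447) / 0.423426 = 0.154987
d₂ = d₁ − σ_eff√T = 0.154987 − 0.423426 = -0.268439
N(d₁) = 0.561584,  N(d₂) = 0.394181
V = S₁·e^{−q₁T}·N(d₁) − S₂·e^{−q₂T}·N(d₂) = 104.415333 − 75.071682 = 29.343651
Key observation: pricing in stock B-units makes this a unit-strike call on the ratio S₁/S₂ — the risk-free rate cancels and cannot affect the value.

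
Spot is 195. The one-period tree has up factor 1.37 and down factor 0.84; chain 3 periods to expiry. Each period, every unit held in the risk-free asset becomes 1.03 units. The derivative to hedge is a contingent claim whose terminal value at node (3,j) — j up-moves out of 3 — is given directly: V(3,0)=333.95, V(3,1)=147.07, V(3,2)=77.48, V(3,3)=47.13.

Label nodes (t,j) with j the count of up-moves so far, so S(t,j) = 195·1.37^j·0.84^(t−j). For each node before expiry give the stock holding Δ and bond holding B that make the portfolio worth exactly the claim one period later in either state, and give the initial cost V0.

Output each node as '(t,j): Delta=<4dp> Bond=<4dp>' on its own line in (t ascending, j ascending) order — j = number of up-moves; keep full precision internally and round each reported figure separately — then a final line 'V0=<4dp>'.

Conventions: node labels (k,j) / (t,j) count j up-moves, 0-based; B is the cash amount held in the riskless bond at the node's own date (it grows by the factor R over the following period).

The replicating-portfolio and risk-neutral prices coincide; use p* = (1.03−0.84)/(1.37−0.84) = 0.3585 for the latter.
At maturity the claim pays: V(3,0)=333.9500, V(3,1)=147.0700, V(3,2)=77.4800, V(3,3)=47.1300
  t=2,j=0: stock 137.5920 → up 188.5010 (V=147.0700), down 115.5773 (V=333.9500). Price 259.1799; hedge Δ=-2.5627, bond B=611.7837.
  t=2,j=1: stock 224.4060 → up 307.4362 (V=77.4800), down 188.5010 (V=147.0700). Price 118.5657; hedge Δ=-0.5851, bond B=249.8676.
  t=2,j=2: stock 365.9955 → up 501.4138 (V=47.1300), down 307.4362 (V=77.4800). Price 64.6600; hedge Δ=-0.1565, bond B=121.9242.
  t=1,j=0: stock 163.8000 → up 224.4060 (V=118.5657), down 137.5920 (V=259.1799). Price 202.6903; hedge Δ=-1.6197, bond B=468.0001.
  t=1,j=1: stock 267.1500 → up 365.9955 (V=64.6600), down 224.4060 (V=118.5657). Price 96.3505; hedge Δ=-0.3807, bond B=198.0593.
  t=0,j=0: stock 195.0000 → up 267.1500 (V=96.3505), down 163.8000 (V=202.6903). Price 159.7752; hedge Δ=-1.0289, bond B=360.4164.
Check: Δ(0,0)·S0 + B(0,0) = 159.7752 = V0.

(0,0): Delta=-1.0289 Bond=360.4164
(1,0): Delta=-1.6197 Bond=468.0001
(1,1): Delta=-0.3807 Bond=198.0593
(2,0): Delta=-2.5627 Bond=611.7837
(2,1): Delta=-0.5851 Bond=249.8676
(2,2): Delta=-0.1565 Bond=121.9242
V0=159.7752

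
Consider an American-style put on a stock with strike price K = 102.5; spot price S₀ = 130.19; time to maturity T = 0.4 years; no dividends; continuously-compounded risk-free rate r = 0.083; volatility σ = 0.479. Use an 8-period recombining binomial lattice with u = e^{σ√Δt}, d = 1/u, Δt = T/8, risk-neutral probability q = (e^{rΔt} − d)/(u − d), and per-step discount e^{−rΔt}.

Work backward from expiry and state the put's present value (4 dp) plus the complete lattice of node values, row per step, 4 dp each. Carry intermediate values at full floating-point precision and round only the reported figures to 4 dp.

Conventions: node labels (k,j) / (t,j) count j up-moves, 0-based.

Δt=0.05000  u=1.11305  d=0.89843  q=0.49262  discount=0.99586
step 8 (expiry): payoffs max(K−S,0) = 47.2353 34.0332 17.6772 0.0000 0.0000 0.0000 0.0000 0.0000 0.0000
k=7: (k=7,j=0): S=61.5126, K−S=40.9874, hold=40.5629 ⇒ V=40.9874 exercise | (k=7,j=1): S=76.2073, K−S=26.2927, hold=25.8683 ⇒ V=26.2927 exercise | (k=7,j=2): S=94.4124, K−S=8.0876, hold=8.9318 ⇒ V=8.9318 continue | (k=7,j=3): S=116.9665, K−S=0.0000, hold=0.0000 ⇒ V=0.0000 continue | (k=7,j=4): S=144.9085, K−S=0.0000, hold=0.0000 ⇒ V=0.0000 continue | (k=7,j=5): S=179.5256, K−S=0.0000, hold=0.0000 ⇒ V=0.0000 continue | (k=7,j=6): S=222.4124, K−S=0.0000, hold=0.0000 ⇒ V=0.0000 continue | (k=7,j=7): S=275.5443, K−S=0.0000, hold=0.0000 ⇒ V=0.0000 continue
k=6: (k=6,j=0): S=68.4668, K−S=34.0332, hold=33.6087 ⇒ V=34.0332 exercise | (k=6,j=1): S=84.8228, K−S=17.6772, hold=17.6669 ⇒ V=17.6772 exercise | (k=6,j=2): S=105.0861, K−S=0.0000, hold=4.5130 ⇒ V=4.5130 continue | (k=6,j=3): S=130.1900, K−S=0.0000, hold=0.0000 ⇒ V=0.0000 continue | (k=6,j=4): S=161.2910, K−S=0.0000, hold=0.0000 ⇒ V=0.0000 continue | (k=6,j=5): S=199.8217, K−S=0.0000, hold=0.0000 ⇒ V=0.0000 continue | (k=6,j=6): S=247.5570, K−S=0.0000, hold=0.0000 ⇒ V=0.0000 continue
k=5: (k=5,j=0): S=76.2073, K−S=26.2927, hold=25.8683 ⇒ V=26.2927 exercise | (k=5,j=1): S=94.4124, K−S=8.0876, hold=11.1458 ⇒ V=11.1458 continue | (k=5,j=2): S=116.9665, K−S=0.0000, hold=2.2803 ⇒ V=2.2803 continue | (k=5,j=3): S=144.9085, K−S=0.0000, hold=0.0000 ⇒ V=0.0000 continue | (k=5,j=4): S=179.5256, K−S=0.0000, hold=0.0000 ⇒ V=0.0000 continue | (k=5,j=5): S=222.4124, K−S=0.0000, hold=0.0000 ⇒ V=0.0000 continue
k=4: (k=4,j=0): S=84.8228, K−S=17.6772, hold=18.7530 ⇒ V=18.7530 continue | (k=4,j=1): S=105.0861, K−S=0.0000, hold=6.7504 ⇒ V=6.7504 continue | (k=4,j=2): S=130.1900, K−S=0.0000, hold=1.1522 ⇒ V=1.1522 continue | (k=4,j=3): S=161.2910, K−S=0.0000, hold=0.0000 ⇒ V=0.0000 continue | (k=4,j=4): S=199.8217, K−S=0.0000, hold=0.0000 ⇒ V=0.0000 continue
k=3: (k=3,j=0): S=94.4124, K−S=8.0876, hold=12.7871 ⇒ V=12.7871 continue | (k=3,j=1): S=116.9665, K−S=0.0000, hold=3.9760 ⇒ V=3.9760 continue | (k=3,j=2): S=144.9085, K−S=0.0000, hold=0.5822 ⇒ V=0.5822 continue | (k=3,j=3): S=179.5256, K−S=0.0000, hold=0.0000 ⇒ V=0.0000 continue
k=2: (k=2,j=0): S=105.0861, K−S=0.0000, hold=8.4115 ⇒ V=8.4115 continue | (k=2,j=1): S=130.1900, K−S=0.0000, hold=2.2946 ⇒ V=2.2946 continue | (k=2,j=2): S=161.2910, K−S=0.0000, hold=0.2942 ⇒ V=0.2942 continue
k=1: (k=1,j=0): S=116.9665, K−S=0.0000, hold=5.3758 ⇒ V=5.3758 continue | (k=1,j=1): S=144.9085, K−S=0.0000, hold=1.3037 ⇒ V=1.3037 continue
k=0: (k=0,j=0): S=130.1900, K−S=0.0000, hold=3.3558 ⇒ V=3.3558 continue

price = 3.3558
tree:
3.3558
5.3758 1.3037
8.4115 2.2946 0.2942
12.7871 3.9760 0.5822 0.0000
18.7530 6.7504 1.1522 0.0000 0.0000
26.2927 11.1458 2.2803 0.0000 0.0000 0.0000
34.0332 17.6772 4.5130 0.0000 0.0000 0.0000 0.0000
40.9874 26.2927 8.9318 0.0000 0.0000 0.0000 0.0000 0.0000
47.2353 34.0332 17.6772 0.0000 0.0000 0.0000 0.0000 0.0000 0.0000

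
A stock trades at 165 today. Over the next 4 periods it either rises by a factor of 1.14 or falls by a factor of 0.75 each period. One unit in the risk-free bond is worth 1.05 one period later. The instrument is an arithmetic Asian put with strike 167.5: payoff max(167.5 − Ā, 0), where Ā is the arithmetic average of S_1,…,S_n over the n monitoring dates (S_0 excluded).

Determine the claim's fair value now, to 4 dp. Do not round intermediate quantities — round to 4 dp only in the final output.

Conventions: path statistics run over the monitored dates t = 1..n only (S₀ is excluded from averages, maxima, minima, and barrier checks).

price = 7.9135

Set p* = 0.7692 (from d < R < u); the path-dependent value is the discounted p*-expectation over all price paths.
Enumerate all 2^4 = 16 price paths (U = up ×1.14, D = down ×0.75); each path with k up-moves has probability p*^k·(1−p*)^(4−k).
DDDD: Ā=84.5947, payoff=82.9053, prob=0.002836
UDDD: Ā=128.5840, payoff=38.9160, prob=0.009453
DUDD: Ā=112.4965, payoff=55.0035, prob=0.009453
UUDD: Ā=170.9947, payoff=0.0000, prob=0.031512
DDUD: Ā=100.4309, payoff=67.0691, prob=0.009453
UDUD: Ā=152.6549, payoff=14.8451, prob=0.031512
DUUD: Ā=136.5674, payoff=30.9326, prob=0.031512
UUUD: Ā=207.5825, payoff=0.0000, prob=0.105038
DDDU: Ā=91.3816, payoff=76.1184, prob=0.009453
UDDU: Ā=138.9001, payoff=28.5999, prob=0.031512
DUDU: Ā=122.8126, payoff=44.6874, prob=0.031512
UUDU: Ā=186.6751, payoff=0.0000, prob=0.105038
DDUU: Ā=110.7470, payoff=56.7530, prob=0.031512
UDUU: Ā=168.3354, payoff=0.0000, prob=0.105038
DUUU: Ā=152.2479, payoff=15.2521, prob=0.105038
UUUU: Ā=231.4168, payoff=0.0000, prob=0.350128
Price = Σ prob·payoff / R^4 = 9.618948 / 1.215506 = 7.9135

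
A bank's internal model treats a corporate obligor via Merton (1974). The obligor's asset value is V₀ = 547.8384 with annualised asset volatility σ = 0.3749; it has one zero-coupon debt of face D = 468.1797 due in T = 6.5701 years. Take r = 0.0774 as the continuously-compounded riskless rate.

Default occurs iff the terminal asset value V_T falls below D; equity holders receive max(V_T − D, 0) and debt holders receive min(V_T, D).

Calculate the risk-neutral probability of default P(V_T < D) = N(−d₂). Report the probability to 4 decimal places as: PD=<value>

PD=0.4160

Equity is a call on the firm's assets struck at D = 468.1797:
d₁ = [ln(V₀/D) + (r + σ²/2)T] / (σ√T)
   = [ln(547.8384/468.1797) + (0.0774 + 0.5·0.3749²)·6.5701] / (0.3749·√6.5701)
   = [0.157128 + 0.970240] / 0.960951 = 1.173179
d₂ = d₁ − σ√T = 1.173179 − 0.960951 = 0.212227
risk-neutral PD = N(−d₂) = N(-0.212227) = 0.415965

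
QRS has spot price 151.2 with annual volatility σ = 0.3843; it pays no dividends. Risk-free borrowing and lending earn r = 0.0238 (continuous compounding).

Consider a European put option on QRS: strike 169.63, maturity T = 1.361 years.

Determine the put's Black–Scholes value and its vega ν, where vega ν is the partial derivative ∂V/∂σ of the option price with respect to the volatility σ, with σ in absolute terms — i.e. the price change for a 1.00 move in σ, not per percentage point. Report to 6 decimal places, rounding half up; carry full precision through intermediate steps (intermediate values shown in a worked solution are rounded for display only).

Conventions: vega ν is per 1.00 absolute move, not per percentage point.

price = 34.950802
ν = 70.314629

σ√T = 0.3843·√1.361 = 0.448332
d₁ = (ln(S/K) + (r+σ²/2)T) / (σ√T) = (ln(151.2/169.63) + (0.0238+0.3843²/2)·1.361) / 0.448332 = (-0.115016 + 0.132892) / 0.448332 = 0.039873
d₂ = d₁ − σ√T = 0.039873 − 0.448332 = -0.408459
e^{−rT} = 0.968127
N(−d₁) = 0.484097,  N(−d₂) = 0.658532
Put price V = K·e^{−rT}·N(−d₂) − S·N(−d₁) = 108.146298 − 73.195495 = 34.950802
φ(d₁) = (1/√(2π))·e^{−d₁²/2} = 0.398625
ν = S·φ(d₁)·√T = 70.314629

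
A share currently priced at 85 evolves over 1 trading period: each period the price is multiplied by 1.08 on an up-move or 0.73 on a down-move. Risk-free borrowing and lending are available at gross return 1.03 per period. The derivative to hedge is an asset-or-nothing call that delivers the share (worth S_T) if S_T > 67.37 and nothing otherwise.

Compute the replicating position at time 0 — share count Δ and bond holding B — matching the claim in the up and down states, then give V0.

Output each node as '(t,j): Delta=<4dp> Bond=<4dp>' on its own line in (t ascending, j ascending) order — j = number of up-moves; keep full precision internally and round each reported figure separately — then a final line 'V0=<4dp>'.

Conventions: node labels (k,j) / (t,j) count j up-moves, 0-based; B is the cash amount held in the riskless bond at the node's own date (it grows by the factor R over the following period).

(0,0): Delta=3.0857 Bond=-185.8918
V0=76.3939

No-arbitrage ⇒ martingale measure with p* = (R−d)/(u−d) = 0.8571.
At maturity the claim pays: V(1,0)=0.0000, V(1,1)=91.8000
Node (0,0) S=85.0000: V=(p*·91.8000+(1−p*)·0.0000)/1.03=76.3939; Δ=(91.8000−0.0000)/(91.8000−62.0500)=3.0857; B=V−Δ·S=-185.8918
As a check, the time-0 holding Δ(0,0)·S0 + B(0,0) comes to 76.3939 — exactly V0.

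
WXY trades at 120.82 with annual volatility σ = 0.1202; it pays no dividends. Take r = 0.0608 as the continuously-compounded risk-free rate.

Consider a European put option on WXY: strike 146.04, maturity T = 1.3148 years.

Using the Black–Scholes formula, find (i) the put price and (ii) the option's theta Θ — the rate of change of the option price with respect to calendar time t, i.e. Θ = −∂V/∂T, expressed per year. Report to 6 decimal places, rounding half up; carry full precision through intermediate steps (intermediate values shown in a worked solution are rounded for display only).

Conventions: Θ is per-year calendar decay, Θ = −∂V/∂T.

price = 16.128452
Θ = 4.669142

σ√T = 0.1202·√1.3148 = 0.137827
d₁ = (ln(S/K) + (r+σ²/2)T) / (σ√T) = (ln(120.82/146.04) + (0.0608+0.1202²/2)·1.3148) / 0.137827 = (-0.189579 + 0.089438) / 0.137827 = -0.726568
d₂ = d₁ − σ√T = -0.726568 − 0.137827 = -0.864395
e^{−rT} = 0.923172
N(−d₁) = 0.766255,  N(−d₂) = 0.806315
Put price V = K·e^{−rT}·N(−d₂) − S·N(−d₁) = 108.707356 − 92.578904 = 16.128452
φ(d₁) = (1/√(2π))·e^{−d₁²/2} = 0.306392
Θ = −S·φ(d₁)·σ/(2√T) + r·K·e^{−rT}·N(−d₂) = −1.940265 + 6.609407 = 4.669142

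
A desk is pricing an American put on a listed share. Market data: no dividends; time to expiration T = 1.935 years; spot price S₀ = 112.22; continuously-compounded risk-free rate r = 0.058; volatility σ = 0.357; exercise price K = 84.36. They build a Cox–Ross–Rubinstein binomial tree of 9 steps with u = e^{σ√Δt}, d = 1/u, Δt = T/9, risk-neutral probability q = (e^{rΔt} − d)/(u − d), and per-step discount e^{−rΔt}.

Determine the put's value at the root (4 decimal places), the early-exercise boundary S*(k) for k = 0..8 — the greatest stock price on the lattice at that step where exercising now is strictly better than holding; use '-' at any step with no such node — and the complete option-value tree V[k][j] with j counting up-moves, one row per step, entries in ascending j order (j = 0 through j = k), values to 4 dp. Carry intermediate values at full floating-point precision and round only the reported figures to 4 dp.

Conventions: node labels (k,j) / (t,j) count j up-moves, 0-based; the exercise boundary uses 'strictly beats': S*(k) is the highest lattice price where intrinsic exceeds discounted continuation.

price = 5.9260
boundary = - - - - - 49.0476 57.8773 49.0476 57.8773
tree:
5.9260
9.0015 2.9562
13.3240 4.8445 1.1156
19.1355 7.7660 2.0036 0.2430
26.5298 12.1188 3.5470 0.4887 0.0000
35.3124 18.2917 6.1635 0.9826 0.0000 0.0000
42.7951 26.4827 10.4456 1.9758 0.0000 0.0000 0.0000
49.1362 35.3124 17.0871 3.9729 0.0000 0.0000 0.0000 0.0000
54.5099 42.7951 26.4827 7.9887 0.0000 0.0000 0.0000 0.0000 0.0000
59.0638 49.1362 35.3124 16.0635 0.0000 0.0000 0.0000 0.0000 0.0000 0.0000

params: Δt=0.21500 u=1.18002 d=0.84744 q=0.49644 e^(-rΔt)=0.98761
t_9 payoffs: 59.0638 49.1362 35.3124 16.0635 0.0000 0.0000 0.0000 0.0000 0.0000 0.0000
t_8: node(8,0) S=29.8501 payoff=54.5099 vs cont=53.4645 → 54.5099 [stop]  node(8,1) S=41.5649 payoff=42.7951 vs cont=41.7496 → 42.7951 [stop]  node(8,2) S=57.8773 payoff=26.4827 vs cont=25.4373 → 26.4827 [stop]  node(8,3) S=80.5915 payoff=3.7685 vs cont=7.9887 → 7.9887 [wait]  node(8,4) S=112.2200 payoff=0.0000 vs cont=0.0000 → 0.0000 [wait]  node(8,5) S=156.2613 payoff=0.0000 vs cont=0.0000 → 0.0000 [wait]  node(8,6) S=217.5867 payoff=0.0000 vs cont=0.0000 → 0.0000 [wait]  node(8,7) S=302.9797 payoff=0.0000 vs cont=0.0000 → 0.0000 [wait]  node(8,8) S=421.8855 payoff=0.0000 vs cont=0.0000 → 0.0000 [wait]  ⇒ S*(8)=57.8773
t_7: node(7,0) S=35.2238 payoff=49.1362 vs cont=48.0907 → 49.1362 [stop]  node(7,1) S=49.0476 payoff=35.3124 vs cont=34.2670 → 35.3124 [stop]  node(7,2) S=68.2965 payoff=16.0635 vs cont=17.0871 → 17.0871 [wait]  node(7,3) S=95.0998 payoff=0.0000 vs cont=3.9729 → 3.9729 [wait]  node(7,4) S=132.4222 payoff=0.0000 vs cont=0.0000 → 0.0000 [wait]  node(7,5) S=184.3919 payoff=0.0000 vs cont=0.0000 → 0.0000 [wait]  node(7,6) S=256.7574 payoff=0.0000 vs cont=0.0000 → 0.0000 [wait]  node(7,7) S=357.5231 payoff=0.0000 vs cont=0.0000 → 0.0000 [wait]  ⇒ S*(7)=49.0476
t_6: node(6,0) S=41.5649 payoff=42.7951 vs cont=41.7496 → 42.7951 [stop]  node(6,1) S=57.8773 payoff=26.4827 vs cont=25.9392 → 26.4827 [stop]  node(6,2) S=80.5915 payoff=3.7685 vs cont=10.4456 → 10.4456 [wait]  node(6,3) S=112.2200 payoff=0.0000 vs cont=1.9758 → 1.9758 [wait]  node(6,4) S=156.2613 payoff=0.0000 vs cont=0.0000 → 0.0000 [wait]  node(6,5) S=217.5867 payoff=0.0000 vs cont=0.0000 → 0.0000 [wait]  node(6,6) S=302.9797 payoff=0.0000 vs cont=0.0000 → 0.0000 [wait]  ⇒ S*(6)=57.8773
t_5: node(5,0) S=49.0476 payoff=35.3124 vs cont=34.2670 → 35.3124 [stop]  node(5,1) S=68.2965 payoff=16.0635 vs cont=18.2917 → 18.2917 [wait]  node(5,2) S=95.0998 payoff=0.0000 vs cont=6.1635 → 6.1635 [wait]  node(5,3) S=132.4222 payoff=0.0000 vs cont=0.9826 → 0.9826 [wait]  node(5,4) S=184.3919 payoff=0.0000 vs cont=0.0000 → 0.0000 [wait]  node(5,5) S=256.7574 payoff=0.0000 vs cont=0.0000 → 0.0000 [wait]  ⇒ S*(5)=49.0476
t_4: node(4,0) S=57.8773 payoff=26.4827 vs cont=26.5298 → 26.5298 [wait]  node(4,1) S=80.5915 payoff=3.7685 vs cont=12.1188 → 12.1188 [wait]  node(4,2) S=112.2200 payoff=0.0000 vs cont=3.5470 → 3.5470 [wait]  node(4,3) S=156.2613 payoff=0.0000 vs cont=0.4887 → 0.4887 [wait]  node(4,4) S=217.5867 payoff=0.0000 vs cont=0.0000 → 0.0000 [wait]  ⇒ S*(4)=-
t_3: node(3,0) S=68.2965 payoff=16.0635 vs cont=19.1355 → 19.1355 [wait]  node(3,1) S=95.0998 payoff=0.0000 vs cont=7.7660 → 7.7660 [wait]  node(3,2) S=132.4222 payoff=0.0000 vs cont=2.0036 → 2.0036 [wait]  node(3,3) S=184.3919 payoff=0.0000 vs cont=0.2430 → 0.2430 [wait]  ⇒ S*(3)=-
t_2: node(2,0) S=80.5915 payoff=3.7685 vs cont=13.3240 → 13.3240 [wait]  node(2,1) S=112.2200 payoff=0.0000 vs cont=4.8445 → 4.8445 [wait]  node(2,2) S=156.2613 payoff=0.0000 vs cont=1.1156 → 1.1156 [wait]  ⇒ S*(2)=-
t_1: node(1,0) S=95.0998 payoff=0.0000 vs cont=9.0015 → 9.0015 [wait]  node(1,1) S=132.4222 payoff=0.0000 vs cont=2.9562 → 2.9562 [wait]  ⇒ S*(1)=-
t_0: node(0,0) S=112.2200 payoff=0.0000 vs cont=5.9260 → 5.9260 [wait]  ⇒ S*(0)=-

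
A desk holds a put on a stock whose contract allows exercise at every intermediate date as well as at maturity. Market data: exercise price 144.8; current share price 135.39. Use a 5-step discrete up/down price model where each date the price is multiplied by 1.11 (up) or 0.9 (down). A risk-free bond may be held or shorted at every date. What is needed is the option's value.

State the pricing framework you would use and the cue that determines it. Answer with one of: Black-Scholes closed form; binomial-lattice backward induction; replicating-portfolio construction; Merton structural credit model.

framework: binomial-lattice backward induction

Key observation: the defining feature is the embedded early-exercise option across 5 discrete dates on the spot-135.39 tree; pricing the strike-144.8 put means working backward with an exercise test at every node.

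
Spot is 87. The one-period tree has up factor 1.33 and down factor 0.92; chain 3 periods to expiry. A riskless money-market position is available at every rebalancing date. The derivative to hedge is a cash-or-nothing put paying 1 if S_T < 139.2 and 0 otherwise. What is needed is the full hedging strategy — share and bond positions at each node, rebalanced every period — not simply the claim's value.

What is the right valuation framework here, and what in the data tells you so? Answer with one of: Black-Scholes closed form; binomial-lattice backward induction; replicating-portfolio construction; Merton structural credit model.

framework: replicating-portfolio construction

Key observation: a price alone would not answer the question — the per-node share/bond construction on the spot-87, 1.33/0.92 tree is required, and only the replicating-portfolio method yields it.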